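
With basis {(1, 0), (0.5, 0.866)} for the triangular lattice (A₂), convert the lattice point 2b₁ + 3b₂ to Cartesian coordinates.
(3.5, 2.598)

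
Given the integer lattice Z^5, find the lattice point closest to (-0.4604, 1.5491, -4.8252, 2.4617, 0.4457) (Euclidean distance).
(0, 2, -5, 2, 0)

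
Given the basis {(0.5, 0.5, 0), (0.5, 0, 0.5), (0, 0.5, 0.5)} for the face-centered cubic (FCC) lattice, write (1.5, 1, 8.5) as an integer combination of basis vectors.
-6b₁ + 9b₂ + 8b₃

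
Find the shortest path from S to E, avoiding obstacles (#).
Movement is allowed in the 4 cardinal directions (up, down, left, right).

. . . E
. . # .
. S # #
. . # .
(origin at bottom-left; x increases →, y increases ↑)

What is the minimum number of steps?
4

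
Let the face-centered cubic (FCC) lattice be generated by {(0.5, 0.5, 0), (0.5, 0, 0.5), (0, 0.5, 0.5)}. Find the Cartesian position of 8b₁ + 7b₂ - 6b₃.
(7.5, 1, 0.5)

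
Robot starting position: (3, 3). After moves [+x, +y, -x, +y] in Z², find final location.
(3, 5)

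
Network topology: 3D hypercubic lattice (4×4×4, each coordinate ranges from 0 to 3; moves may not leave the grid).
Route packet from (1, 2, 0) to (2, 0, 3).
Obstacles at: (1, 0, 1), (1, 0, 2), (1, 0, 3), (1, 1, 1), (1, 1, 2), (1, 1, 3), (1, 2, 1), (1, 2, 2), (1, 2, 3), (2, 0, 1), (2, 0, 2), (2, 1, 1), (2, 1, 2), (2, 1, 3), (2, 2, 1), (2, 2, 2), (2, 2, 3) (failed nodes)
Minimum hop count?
8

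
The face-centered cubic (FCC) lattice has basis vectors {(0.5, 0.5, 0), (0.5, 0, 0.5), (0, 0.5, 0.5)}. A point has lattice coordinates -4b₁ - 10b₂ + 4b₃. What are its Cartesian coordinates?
(-7, 0, -3)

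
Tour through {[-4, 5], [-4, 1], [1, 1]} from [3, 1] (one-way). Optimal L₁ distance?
11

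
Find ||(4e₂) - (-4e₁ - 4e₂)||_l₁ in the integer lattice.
12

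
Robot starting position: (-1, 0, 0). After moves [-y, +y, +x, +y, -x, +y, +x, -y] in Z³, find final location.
(0, 1, 0)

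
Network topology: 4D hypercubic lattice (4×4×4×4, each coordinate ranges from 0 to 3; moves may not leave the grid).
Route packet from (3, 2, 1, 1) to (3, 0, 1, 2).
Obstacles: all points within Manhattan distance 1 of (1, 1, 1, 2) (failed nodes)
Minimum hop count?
3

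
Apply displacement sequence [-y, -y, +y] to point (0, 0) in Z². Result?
(0, -1)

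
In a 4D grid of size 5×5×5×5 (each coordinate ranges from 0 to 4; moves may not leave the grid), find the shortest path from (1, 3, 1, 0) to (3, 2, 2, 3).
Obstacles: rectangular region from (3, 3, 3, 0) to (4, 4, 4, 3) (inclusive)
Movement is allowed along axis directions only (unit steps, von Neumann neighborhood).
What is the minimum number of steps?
7
(one shortest path: (1, 3, 1, 0) → (2, 3, 1, 0) → (3, 3, 1, 0) → (3, 2, 1, 0) → (3, 2, 2, 0) → (3, 2, 2, 1) → (3, 2, 2, 2) → (3, 2, 2, 3))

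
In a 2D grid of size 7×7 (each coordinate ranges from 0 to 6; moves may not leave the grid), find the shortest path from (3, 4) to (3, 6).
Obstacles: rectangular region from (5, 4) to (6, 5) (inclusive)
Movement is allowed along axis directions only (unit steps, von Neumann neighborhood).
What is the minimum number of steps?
2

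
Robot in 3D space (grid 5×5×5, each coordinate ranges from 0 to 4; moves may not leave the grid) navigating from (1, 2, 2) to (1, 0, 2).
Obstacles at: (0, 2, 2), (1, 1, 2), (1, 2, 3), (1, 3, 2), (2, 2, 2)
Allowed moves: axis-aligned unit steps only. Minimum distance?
4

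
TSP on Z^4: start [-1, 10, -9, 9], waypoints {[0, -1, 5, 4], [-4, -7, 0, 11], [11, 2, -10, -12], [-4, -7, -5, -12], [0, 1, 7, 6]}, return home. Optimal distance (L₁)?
156
(one optimal route: (-1, 10, -9, 9) → (11, 2, -10, -12) → (-4, -7, -5, -12) → (-4, -7, 0, 11) → (0, -1, 5, 4) → (0, 1, 7, 6) → (-1, 10, -9, 9))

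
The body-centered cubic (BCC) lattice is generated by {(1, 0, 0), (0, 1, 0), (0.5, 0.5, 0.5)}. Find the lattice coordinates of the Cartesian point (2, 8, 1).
b₁ + 7b₂ + 2b₃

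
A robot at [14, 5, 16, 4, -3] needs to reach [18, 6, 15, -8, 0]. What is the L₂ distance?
13.0767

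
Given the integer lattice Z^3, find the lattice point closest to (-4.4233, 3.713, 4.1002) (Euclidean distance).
(-4, 4, 4)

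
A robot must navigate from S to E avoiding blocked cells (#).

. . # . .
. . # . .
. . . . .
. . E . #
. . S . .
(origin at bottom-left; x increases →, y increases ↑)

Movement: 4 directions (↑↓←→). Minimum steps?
1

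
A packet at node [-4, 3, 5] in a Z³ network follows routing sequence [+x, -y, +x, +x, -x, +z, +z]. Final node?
(-2, 2, 7)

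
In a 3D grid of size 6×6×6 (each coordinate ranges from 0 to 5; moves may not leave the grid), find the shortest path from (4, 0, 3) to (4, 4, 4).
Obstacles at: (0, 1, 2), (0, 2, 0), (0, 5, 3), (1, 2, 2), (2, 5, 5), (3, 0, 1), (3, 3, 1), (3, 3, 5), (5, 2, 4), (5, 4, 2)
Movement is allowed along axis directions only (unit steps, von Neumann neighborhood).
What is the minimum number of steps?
5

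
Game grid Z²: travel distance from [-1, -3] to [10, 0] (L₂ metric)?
11.4018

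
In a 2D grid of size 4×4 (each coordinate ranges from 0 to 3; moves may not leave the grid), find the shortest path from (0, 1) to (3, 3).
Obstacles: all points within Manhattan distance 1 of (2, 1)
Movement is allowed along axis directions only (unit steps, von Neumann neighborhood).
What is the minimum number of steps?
5
(one shortest path: (0, 1) → (0, 2) → (1, 2) → (1, 3) → (2, 3) → (3, 3))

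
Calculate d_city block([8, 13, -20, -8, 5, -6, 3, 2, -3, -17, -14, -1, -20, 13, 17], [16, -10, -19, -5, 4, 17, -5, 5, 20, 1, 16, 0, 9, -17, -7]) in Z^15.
225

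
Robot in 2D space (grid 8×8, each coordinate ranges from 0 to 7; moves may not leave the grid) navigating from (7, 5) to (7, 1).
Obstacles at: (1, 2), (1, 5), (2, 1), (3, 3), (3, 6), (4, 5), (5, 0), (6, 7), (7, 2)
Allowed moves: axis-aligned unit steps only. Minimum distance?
6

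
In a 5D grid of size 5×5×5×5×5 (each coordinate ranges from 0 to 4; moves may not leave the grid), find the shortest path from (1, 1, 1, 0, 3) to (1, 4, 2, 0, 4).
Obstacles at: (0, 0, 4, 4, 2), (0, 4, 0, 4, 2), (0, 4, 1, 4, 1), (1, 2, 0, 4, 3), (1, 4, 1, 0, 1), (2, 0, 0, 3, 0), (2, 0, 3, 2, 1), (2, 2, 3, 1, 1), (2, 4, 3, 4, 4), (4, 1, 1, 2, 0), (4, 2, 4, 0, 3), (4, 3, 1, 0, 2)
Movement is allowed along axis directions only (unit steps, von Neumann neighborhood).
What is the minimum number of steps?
5
(one shortest path: (1, 1, 1, 0, 3) → (1, 2, 1, 0, 3) → (1, 3, 1, 0, 3) → (1, 4, 1, 0, 3) → (1, 4, 2, 0, 3) → (1, 4, 2, 0, 4))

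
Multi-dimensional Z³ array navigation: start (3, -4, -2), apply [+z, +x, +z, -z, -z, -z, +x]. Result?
(5, -4, -3)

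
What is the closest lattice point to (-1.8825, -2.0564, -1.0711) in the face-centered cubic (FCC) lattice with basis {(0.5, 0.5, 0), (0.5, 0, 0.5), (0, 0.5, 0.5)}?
(-2, -2, -1)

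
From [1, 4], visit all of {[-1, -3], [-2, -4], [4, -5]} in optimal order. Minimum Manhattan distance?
18
(one optimal route: (1, 4) → (-1, -3) → (-2, -4) → (4, -5))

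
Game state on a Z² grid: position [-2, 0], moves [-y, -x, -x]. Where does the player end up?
(-4, -1)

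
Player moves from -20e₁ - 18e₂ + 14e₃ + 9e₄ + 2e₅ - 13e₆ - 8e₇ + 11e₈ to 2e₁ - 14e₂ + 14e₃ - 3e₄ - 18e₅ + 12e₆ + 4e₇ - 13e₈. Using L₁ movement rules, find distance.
119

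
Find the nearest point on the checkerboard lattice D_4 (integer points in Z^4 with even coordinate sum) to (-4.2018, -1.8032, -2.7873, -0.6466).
(-4, -2, -3, -1)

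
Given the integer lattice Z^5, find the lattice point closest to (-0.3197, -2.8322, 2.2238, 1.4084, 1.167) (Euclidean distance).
(0, -3, 2, 1, 1)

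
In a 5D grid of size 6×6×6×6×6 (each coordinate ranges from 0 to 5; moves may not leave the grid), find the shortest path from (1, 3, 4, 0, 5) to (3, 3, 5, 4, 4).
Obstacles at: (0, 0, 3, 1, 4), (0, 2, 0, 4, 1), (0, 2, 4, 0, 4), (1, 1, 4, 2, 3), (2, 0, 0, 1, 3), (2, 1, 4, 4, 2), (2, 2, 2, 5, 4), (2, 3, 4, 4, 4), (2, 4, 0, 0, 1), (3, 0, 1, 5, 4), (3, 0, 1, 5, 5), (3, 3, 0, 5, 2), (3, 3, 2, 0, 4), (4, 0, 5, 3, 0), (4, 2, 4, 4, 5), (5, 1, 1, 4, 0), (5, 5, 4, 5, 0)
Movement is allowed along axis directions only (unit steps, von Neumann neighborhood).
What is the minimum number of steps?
8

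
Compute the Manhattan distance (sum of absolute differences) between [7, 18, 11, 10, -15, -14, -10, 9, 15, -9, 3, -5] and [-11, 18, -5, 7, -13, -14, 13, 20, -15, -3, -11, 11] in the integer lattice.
139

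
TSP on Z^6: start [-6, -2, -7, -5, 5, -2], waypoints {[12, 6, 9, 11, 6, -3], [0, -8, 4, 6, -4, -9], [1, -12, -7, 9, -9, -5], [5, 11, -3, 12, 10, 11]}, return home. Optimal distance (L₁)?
234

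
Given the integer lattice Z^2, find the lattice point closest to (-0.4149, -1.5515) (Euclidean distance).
(0, -2)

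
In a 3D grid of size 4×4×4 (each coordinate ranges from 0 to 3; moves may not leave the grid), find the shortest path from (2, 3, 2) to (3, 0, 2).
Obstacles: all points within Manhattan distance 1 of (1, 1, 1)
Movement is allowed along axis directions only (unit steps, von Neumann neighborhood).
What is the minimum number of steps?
4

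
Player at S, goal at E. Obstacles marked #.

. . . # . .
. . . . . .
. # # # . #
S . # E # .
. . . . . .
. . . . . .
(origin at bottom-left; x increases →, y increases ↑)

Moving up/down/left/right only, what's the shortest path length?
5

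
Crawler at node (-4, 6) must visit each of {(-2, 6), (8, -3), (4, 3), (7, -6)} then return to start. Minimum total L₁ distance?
48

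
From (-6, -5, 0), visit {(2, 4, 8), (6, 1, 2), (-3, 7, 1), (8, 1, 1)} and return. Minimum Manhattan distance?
68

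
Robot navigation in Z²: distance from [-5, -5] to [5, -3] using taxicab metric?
12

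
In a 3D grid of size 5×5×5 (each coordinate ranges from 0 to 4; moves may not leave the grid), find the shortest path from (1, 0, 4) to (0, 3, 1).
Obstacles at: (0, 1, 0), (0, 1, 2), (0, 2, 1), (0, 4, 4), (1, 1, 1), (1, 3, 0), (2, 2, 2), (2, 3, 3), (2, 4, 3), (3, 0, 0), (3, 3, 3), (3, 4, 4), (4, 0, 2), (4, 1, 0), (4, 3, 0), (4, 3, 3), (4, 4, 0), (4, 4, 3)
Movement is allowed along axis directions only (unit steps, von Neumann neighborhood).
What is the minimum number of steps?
7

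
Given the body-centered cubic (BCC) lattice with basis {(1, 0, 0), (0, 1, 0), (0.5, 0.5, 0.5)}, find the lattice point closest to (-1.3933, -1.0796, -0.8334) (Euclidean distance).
(-1, -1, -1)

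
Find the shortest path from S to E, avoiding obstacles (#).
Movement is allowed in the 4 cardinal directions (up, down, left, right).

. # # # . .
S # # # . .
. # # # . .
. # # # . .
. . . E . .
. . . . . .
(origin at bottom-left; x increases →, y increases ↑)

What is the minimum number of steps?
6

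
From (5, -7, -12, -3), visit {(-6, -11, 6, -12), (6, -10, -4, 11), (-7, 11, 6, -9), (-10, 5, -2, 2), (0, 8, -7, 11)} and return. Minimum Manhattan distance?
176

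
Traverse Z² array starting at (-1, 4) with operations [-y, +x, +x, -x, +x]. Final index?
(1, 3)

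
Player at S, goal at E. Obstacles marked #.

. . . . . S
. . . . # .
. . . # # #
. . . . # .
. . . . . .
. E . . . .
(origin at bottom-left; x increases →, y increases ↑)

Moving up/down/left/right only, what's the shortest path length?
9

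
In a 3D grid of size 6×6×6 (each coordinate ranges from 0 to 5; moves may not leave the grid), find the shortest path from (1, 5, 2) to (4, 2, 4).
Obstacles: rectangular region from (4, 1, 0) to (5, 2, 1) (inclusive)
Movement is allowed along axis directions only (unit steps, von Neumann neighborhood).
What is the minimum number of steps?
8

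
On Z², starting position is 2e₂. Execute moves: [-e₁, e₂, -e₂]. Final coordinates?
(-1, 2)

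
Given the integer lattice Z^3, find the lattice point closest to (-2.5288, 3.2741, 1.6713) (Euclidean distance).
(-3, 3, 2)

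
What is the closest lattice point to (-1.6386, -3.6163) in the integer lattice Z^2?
(-2, -4)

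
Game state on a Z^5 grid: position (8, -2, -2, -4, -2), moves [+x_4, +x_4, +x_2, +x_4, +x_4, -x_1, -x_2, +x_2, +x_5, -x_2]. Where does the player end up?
(7, -2, -2, 0, -1)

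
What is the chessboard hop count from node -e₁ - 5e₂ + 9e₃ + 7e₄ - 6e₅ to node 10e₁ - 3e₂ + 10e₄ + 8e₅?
14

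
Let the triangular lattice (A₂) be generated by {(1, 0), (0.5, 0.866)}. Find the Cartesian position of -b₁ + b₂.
(-0.5, 0.866)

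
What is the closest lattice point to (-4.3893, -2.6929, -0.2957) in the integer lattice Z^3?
(-4, -3, 0)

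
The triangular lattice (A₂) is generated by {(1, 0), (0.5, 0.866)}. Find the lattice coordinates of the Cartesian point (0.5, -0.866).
b₁ - b₂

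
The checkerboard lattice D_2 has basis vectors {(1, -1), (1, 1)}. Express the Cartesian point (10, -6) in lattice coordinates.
8b₁ + 2b₂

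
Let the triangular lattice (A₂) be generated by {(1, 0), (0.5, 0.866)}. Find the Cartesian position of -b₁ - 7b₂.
(-4.5, -6.062)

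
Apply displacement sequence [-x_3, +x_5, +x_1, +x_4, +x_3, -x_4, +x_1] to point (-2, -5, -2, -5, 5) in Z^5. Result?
(0, -5, -2, -5, 6)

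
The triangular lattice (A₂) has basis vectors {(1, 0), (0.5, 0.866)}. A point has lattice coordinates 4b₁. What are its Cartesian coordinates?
(4, 0)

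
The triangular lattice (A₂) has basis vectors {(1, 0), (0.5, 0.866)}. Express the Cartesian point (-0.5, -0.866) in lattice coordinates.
-b₂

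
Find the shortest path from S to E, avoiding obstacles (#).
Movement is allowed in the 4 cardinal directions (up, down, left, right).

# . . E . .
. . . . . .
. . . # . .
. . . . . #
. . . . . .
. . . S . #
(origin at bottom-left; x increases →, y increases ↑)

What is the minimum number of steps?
7
(one shortest path: (3, 0) → (2, 0) → (2, 1) → (2, 2) → (2, 3) → (2, 4) → (3, 4) → (3, 5))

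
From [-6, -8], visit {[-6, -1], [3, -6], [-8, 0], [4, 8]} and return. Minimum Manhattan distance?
56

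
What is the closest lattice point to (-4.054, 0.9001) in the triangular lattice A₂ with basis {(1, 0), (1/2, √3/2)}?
(-4.5, 0.866)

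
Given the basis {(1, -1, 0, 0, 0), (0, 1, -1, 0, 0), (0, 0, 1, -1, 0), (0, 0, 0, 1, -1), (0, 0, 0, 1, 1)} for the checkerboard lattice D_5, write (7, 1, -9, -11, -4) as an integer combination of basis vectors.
7b₁ + 8b₂ - b₃ - 4b₄ - 8b₅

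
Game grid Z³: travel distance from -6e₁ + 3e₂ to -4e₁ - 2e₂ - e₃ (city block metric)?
8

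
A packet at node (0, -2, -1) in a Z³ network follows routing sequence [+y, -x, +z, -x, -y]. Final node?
(-2, -2, 0)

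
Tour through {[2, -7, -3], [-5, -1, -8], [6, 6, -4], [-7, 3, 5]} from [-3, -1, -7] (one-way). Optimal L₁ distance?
64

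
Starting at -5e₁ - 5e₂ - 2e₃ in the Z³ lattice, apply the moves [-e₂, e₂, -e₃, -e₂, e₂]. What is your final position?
(-5, -5, -3)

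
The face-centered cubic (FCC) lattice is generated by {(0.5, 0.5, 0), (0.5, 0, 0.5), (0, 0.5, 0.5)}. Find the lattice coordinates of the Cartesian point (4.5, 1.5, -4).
10b₁ - b₂ - 7b₃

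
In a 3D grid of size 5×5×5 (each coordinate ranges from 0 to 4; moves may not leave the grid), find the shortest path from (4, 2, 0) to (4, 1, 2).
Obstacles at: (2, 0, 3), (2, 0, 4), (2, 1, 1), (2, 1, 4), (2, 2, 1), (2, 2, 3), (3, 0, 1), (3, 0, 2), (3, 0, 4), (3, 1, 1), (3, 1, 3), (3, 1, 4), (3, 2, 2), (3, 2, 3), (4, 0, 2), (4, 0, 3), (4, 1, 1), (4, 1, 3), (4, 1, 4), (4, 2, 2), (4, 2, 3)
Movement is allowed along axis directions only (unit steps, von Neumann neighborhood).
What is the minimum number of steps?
9
(one shortest path: (4, 2, 0) → (3, 2, 0) → (2, 2, 0) → (1, 2, 0) → (1, 1, 0) → (1, 1, 1) → (1, 1, 2) → (2, 1, 2) → (3, 1, 2) → (4, 1, 2))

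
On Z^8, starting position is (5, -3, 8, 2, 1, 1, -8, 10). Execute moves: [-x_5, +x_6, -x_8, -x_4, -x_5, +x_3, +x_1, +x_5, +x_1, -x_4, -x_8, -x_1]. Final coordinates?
(6, -3, 9, 0, 0, 2, -8, 8)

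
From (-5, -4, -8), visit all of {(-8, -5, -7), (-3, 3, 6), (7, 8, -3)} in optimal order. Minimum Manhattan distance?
55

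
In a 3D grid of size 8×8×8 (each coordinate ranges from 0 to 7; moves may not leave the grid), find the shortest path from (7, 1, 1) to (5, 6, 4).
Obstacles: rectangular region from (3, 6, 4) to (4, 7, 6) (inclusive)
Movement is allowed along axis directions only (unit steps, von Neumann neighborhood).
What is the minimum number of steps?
10
(one shortest path: (7, 1, 1) → (6, 1, 1) → (5, 1, 1) → (5, 2, 1) → (5, 3, 1) → (5, 4, 1) → (5, 5, 1) → (5, 6, 1) → (5, 6, 2) → (5, 6, 3) → (5, 6, 4))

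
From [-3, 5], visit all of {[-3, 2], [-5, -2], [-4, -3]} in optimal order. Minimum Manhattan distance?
11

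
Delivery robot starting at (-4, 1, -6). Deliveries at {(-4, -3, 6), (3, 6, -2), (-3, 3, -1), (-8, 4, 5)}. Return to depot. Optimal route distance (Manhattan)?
66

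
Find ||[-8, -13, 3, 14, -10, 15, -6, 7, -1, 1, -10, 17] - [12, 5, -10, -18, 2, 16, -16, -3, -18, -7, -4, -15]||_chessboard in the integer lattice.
32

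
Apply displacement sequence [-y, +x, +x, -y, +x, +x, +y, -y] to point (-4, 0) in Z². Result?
(0, -2)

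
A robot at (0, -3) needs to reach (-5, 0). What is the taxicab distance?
8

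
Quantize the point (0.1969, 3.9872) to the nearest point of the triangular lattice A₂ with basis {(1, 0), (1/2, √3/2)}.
(0.5, 4.33)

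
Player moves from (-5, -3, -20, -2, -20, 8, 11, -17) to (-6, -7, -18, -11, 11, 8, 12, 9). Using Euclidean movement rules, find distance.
41.7133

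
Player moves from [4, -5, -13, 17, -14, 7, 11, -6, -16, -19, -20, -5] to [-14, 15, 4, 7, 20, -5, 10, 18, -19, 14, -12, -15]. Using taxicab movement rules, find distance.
190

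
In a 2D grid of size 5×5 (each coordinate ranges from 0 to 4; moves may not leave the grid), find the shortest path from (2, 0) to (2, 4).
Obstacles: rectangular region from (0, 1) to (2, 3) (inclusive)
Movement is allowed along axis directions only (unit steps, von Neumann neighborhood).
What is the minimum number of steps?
6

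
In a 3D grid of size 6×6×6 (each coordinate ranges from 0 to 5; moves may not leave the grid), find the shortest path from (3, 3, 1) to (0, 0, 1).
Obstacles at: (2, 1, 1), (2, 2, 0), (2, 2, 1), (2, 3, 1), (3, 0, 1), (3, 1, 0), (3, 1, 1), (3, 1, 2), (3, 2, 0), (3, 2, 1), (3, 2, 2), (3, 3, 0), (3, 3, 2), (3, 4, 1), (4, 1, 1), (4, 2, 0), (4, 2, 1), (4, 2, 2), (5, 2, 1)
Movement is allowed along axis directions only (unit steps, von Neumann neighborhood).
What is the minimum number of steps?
12
(one shortest path: (3, 3, 1) → (4, 3, 1) → (5, 3, 1) → (5, 3, 0) → (5, 2, 0) → (5, 1, 0) → (4, 1, 0) → (4, 0, 0) → (3, 0, 0) → (2, 0, 0) → (1, 0, 0) → (0, 0, 0) → (0, 0, 1))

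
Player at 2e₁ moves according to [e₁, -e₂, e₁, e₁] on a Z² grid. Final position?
(5, -1)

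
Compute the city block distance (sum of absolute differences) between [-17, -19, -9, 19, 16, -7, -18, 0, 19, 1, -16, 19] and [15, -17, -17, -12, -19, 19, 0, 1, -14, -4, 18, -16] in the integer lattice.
260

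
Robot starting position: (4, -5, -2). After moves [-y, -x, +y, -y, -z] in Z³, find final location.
(3, -6, -3)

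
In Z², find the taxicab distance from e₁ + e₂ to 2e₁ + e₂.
1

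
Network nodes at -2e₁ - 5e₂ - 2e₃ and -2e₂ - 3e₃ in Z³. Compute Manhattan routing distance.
6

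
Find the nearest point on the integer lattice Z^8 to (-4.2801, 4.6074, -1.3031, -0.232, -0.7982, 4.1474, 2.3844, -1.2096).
(-4, 5, -1, 0, -1, 4, 2, -1)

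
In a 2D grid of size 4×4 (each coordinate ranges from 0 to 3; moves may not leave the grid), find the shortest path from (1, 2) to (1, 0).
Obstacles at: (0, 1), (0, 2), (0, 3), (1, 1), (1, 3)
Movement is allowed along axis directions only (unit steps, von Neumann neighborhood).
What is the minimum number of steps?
4
(one shortest path: (1, 2) → (2, 2) → (2, 1) → (2, 0) → (1, 0))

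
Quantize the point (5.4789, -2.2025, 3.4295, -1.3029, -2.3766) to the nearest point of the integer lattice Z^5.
(5, -2, 3, -1, -2)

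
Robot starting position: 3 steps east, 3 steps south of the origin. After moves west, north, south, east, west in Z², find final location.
(2, -3)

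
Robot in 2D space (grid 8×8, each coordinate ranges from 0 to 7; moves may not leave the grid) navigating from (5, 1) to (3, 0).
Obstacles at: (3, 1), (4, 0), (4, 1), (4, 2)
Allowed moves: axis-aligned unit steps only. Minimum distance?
9
(one shortest path: (5, 1) → (5, 2) → (5, 3) → (4, 3) → (3, 3) → (2, 3) → (2, 2) → (2, 1) → (2, 0) → (3, 0))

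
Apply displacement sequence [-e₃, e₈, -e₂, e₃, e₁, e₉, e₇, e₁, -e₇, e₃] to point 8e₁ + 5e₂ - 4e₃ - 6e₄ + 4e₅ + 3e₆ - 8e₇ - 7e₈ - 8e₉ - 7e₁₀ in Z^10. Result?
(10, 4, -3, -6, 4, 3, -8, -6, -7, -7)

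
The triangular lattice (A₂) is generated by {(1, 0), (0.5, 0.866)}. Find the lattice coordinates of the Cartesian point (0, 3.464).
-2b₁ + 4b₂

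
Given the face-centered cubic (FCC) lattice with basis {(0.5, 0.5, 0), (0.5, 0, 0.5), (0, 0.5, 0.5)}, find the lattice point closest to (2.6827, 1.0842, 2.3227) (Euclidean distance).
(2.5, 1, 2.5)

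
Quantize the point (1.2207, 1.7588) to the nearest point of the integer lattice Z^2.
(1, 2)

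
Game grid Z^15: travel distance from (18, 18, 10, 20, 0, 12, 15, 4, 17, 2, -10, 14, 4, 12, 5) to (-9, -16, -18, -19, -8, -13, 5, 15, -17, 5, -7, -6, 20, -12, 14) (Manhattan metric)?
291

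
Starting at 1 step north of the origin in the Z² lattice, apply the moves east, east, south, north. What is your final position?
(2, 1)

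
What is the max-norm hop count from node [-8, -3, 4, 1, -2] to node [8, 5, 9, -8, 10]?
16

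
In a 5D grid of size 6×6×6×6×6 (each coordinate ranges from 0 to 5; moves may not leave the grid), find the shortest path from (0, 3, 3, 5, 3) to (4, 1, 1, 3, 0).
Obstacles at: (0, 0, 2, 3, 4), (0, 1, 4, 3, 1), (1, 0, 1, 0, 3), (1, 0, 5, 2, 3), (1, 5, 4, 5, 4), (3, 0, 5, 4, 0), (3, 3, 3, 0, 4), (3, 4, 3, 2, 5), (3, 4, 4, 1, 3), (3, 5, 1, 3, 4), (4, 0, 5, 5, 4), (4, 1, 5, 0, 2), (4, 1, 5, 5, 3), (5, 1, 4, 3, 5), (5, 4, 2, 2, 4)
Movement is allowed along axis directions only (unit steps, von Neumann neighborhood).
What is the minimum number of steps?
13
(one shortest path: (0, 3, 3, 5, 3) → (1, 3, 3, 5, 3) → (2, 3, 3, 5, 3) → (3, 3, 3, 5, 3) → (4, 3, 3, 5, 3) → (4, 2, 3, 5, 3) → (4, 1, 3, 5, 3) → (4, 1, 2, 5, 3) → (4, 1, 1, 5, 3) → (4, 1, 1, 4, 3) → (4, 1, 1, 3, 3) → (4, 1, 1, 3, 2) → (4, 1, 1, 3, 1) → (4, 1, 1, 3, 0))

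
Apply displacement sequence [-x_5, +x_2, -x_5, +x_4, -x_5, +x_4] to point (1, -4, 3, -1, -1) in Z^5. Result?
(1, -3, 3, 1, -4)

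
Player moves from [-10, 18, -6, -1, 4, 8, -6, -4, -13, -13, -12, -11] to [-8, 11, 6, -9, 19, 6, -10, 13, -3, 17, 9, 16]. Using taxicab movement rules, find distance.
155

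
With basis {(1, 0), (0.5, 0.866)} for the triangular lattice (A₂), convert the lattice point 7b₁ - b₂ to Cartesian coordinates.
(6.5, -0.866)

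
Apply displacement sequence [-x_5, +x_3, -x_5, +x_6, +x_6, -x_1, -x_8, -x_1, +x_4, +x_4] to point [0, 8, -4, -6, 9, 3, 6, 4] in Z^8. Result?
(-2, 8, -3, -4, 7, 5, 6, 3)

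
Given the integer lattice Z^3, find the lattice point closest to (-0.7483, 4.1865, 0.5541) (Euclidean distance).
(-1, 4, 1)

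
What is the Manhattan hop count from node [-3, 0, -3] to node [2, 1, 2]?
11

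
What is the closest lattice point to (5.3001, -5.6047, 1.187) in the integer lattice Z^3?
(5, -6, 1)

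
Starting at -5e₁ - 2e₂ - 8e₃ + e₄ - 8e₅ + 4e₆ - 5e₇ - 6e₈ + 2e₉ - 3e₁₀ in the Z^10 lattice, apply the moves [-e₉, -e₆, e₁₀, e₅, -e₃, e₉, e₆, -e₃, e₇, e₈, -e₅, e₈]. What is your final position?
(-5, -2, -10, 1, -8, 4, -4, -4, 2, -2)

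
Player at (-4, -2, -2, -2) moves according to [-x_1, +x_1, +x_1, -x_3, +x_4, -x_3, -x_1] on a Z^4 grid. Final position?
(-4, -2, -4, -1)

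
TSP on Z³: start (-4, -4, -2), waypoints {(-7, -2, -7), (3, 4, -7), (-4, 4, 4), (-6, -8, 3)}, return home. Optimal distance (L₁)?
70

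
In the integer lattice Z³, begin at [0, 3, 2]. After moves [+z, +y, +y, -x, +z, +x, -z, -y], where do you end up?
(0, 4, 3)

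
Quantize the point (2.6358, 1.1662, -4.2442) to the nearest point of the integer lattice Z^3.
(3, 1, -4)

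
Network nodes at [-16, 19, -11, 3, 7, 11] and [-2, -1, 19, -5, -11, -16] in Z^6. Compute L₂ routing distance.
51.1175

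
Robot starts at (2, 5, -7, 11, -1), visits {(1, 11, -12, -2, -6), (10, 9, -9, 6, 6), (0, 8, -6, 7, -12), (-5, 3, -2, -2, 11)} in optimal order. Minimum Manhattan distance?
121
(one optimal route: (2, 5, -7, 11, -1) → (0, 8, -6, 7, -12) → (1, 11, -12, -2, -6) → (10, 9, -9, 6, 6) → (-5, 3, -2, -2, 11))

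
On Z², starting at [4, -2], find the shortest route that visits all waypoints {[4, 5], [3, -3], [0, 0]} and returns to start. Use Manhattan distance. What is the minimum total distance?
24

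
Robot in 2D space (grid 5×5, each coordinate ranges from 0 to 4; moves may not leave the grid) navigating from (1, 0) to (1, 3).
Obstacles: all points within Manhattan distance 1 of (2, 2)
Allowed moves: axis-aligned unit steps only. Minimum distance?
5
(one shortest path: (1, 0) → (0, 0) → (0, 1) → (0, 2) → (0, 3) → (1, 3))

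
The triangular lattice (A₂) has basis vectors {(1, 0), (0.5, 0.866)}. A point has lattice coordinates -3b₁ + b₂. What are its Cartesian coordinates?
(-2.5, 0.866)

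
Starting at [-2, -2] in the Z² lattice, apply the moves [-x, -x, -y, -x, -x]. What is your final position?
(-6, -3)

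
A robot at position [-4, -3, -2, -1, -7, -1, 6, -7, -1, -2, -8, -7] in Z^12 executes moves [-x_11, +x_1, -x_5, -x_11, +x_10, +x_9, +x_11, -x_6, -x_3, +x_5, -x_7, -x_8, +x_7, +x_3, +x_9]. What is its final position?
(-3, -3, -2, -1, -7, -2, 6, -8, 1, -1, -9, -7)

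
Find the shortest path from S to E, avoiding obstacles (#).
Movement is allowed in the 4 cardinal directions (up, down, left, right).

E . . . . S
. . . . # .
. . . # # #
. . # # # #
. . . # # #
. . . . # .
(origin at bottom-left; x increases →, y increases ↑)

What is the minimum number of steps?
5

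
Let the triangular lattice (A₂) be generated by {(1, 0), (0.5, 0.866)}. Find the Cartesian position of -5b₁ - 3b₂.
(-6.5, -2.598)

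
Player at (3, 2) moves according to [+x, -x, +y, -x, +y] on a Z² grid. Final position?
(2, 4)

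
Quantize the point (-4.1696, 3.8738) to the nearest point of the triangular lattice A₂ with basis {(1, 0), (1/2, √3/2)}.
(-4, 3.464)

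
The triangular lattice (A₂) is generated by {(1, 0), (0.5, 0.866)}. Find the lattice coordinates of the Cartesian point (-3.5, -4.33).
-b₁ - 5b₂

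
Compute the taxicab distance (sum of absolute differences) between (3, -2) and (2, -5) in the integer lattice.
4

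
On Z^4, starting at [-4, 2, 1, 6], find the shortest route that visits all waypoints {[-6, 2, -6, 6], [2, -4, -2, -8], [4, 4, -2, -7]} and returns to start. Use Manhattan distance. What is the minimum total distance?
78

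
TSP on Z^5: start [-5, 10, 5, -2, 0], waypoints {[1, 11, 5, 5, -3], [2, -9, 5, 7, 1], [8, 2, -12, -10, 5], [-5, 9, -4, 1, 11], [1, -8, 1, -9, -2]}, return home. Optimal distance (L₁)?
176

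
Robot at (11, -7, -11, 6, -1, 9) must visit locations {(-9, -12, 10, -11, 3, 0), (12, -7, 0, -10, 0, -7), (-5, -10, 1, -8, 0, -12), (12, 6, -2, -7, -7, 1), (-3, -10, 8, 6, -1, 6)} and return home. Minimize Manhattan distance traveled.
220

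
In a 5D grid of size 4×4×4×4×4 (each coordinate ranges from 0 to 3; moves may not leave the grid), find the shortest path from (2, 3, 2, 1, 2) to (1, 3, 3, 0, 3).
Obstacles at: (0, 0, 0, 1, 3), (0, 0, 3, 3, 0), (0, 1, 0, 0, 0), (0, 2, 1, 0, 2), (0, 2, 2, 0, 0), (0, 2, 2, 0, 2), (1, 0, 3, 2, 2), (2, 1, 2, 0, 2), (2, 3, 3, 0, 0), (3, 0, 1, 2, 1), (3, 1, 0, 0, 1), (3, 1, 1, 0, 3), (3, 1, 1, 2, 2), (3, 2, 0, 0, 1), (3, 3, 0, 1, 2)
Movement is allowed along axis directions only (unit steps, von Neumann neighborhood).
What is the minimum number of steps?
4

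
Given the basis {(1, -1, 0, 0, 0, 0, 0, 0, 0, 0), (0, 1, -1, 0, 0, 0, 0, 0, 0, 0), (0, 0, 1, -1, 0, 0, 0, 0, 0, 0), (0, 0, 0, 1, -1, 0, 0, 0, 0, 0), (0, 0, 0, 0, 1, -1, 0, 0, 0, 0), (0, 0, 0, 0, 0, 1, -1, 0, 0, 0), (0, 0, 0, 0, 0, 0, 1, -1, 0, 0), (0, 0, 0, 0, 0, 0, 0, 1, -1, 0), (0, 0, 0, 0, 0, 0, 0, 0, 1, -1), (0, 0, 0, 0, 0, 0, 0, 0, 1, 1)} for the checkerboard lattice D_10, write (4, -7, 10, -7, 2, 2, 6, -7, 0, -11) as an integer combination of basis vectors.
4b₁ - 3b₂ + 7b₃ + 2b₅ + 4b₆ + 10b₇ + 3b₈ + 7b₉ - 4b₁₀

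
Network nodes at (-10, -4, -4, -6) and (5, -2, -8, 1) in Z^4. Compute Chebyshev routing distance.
15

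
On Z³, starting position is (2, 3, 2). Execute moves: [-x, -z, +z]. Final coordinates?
(1, 3, 2)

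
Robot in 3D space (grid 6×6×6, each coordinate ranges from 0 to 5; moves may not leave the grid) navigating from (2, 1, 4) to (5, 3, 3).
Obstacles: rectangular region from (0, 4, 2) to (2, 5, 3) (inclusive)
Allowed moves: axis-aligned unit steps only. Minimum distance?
6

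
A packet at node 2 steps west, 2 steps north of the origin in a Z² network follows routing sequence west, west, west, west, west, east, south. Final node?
(-6, 1)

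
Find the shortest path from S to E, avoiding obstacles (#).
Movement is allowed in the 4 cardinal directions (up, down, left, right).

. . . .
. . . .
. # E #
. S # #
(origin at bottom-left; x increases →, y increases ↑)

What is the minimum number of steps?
6
(one shortest path: (1, 0) → (0, 0) → (0, 1) → (0, 2) → (1, 2) → (2, 2) → (2, 1))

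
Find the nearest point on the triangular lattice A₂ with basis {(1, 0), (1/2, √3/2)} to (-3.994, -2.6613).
(-3.5, -2.598)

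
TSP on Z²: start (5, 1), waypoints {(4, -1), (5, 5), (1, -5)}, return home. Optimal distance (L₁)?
28
(one optimal route: (5, 1) → (4, -1) → (1, -5) → (5, 5) → (5, 1))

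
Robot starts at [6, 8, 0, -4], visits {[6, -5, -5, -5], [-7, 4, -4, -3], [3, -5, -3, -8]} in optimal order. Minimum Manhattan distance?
52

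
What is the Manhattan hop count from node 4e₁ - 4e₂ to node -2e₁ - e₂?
9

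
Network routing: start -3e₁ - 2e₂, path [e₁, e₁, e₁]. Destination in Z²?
(0, -2)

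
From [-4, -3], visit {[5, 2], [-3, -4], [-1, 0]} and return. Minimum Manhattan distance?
30
(one optimal route: (-4, -3) → (5, 2) → (-1, 0) → (-3, -4) → (-4, -3))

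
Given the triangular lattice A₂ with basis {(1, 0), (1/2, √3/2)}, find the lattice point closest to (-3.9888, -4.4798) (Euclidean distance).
(-3.5, -4.33)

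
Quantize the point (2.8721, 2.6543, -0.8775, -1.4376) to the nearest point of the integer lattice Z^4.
(3, 3, -1, -1)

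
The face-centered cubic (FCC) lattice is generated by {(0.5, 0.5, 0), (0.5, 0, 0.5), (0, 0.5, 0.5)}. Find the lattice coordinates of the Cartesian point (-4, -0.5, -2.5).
-2b₁ - 6b₂ + b₃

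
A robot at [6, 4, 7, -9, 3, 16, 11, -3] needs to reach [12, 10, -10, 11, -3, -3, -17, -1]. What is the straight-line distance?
44.1135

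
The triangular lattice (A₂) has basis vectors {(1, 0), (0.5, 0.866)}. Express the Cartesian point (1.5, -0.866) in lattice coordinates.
2b₁ - b₂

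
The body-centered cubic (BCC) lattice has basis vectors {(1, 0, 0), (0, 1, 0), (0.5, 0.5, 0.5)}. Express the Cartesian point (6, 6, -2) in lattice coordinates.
8b₁ + 8b₂ - 4b₃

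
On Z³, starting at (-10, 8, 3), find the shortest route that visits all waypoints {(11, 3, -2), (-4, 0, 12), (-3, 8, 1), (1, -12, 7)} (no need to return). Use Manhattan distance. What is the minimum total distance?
85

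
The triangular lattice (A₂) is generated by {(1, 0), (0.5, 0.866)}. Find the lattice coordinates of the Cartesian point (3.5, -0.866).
4b₁ - b₂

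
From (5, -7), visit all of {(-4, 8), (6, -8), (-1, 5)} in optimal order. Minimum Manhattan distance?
28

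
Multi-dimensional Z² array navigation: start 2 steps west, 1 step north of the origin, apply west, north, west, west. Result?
(-5, 2)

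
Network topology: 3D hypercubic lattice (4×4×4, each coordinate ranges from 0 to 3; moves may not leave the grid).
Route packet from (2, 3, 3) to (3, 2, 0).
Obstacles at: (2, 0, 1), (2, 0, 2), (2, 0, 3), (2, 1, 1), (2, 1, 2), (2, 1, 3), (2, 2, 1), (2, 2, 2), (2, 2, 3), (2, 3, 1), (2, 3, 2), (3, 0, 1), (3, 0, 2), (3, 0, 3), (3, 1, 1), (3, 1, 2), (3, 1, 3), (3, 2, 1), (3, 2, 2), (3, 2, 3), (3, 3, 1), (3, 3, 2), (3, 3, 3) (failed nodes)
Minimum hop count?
7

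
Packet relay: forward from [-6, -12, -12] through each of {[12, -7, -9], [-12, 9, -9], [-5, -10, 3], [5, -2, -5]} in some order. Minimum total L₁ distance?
98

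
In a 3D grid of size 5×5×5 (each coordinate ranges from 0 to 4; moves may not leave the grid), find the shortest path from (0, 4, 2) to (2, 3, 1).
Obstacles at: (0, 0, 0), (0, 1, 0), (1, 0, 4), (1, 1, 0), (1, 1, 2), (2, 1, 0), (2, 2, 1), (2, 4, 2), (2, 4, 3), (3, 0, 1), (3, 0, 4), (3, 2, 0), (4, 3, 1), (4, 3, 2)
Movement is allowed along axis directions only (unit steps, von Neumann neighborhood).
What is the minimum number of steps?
4
(one shortest path: (0, 4, 2) → (1, 4, 2) → (1, 3, 2) → (2, 3, 2) → (2, 3, 1))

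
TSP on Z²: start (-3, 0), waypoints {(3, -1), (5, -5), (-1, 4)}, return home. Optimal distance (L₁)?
34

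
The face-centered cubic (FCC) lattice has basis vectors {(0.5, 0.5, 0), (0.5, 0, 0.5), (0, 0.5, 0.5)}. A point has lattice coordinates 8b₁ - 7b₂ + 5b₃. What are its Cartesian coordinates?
(0.5, 6.5, -1)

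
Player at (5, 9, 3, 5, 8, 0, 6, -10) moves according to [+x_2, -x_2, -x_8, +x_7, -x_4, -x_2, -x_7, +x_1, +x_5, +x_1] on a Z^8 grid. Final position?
(7, 8, 3, 4, 9, 0, 6, -11)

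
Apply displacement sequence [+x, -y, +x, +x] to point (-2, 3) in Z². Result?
(1, 2)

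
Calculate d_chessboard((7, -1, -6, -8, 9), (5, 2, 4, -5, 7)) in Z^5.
10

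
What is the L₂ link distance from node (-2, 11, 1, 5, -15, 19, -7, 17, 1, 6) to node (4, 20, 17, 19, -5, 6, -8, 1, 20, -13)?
42.6263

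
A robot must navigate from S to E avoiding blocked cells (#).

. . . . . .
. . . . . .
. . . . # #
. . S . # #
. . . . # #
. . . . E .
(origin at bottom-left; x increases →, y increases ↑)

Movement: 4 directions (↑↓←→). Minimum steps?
4
(one shortest path: (2, 2) → (3, 2) → (3, 1) → (3, 0) → (4, 0))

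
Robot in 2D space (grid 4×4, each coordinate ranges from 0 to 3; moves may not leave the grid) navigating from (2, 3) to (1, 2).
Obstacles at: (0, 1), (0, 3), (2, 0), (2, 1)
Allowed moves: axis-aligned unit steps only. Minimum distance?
2
(one shortest path: (2, 3) → (1, 3) → (1, 2))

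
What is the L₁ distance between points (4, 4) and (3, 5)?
2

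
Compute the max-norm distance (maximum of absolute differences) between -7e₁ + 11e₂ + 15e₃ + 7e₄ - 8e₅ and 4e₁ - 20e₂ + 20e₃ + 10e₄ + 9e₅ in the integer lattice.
31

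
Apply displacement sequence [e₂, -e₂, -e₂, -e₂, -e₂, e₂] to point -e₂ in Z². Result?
(0, -3)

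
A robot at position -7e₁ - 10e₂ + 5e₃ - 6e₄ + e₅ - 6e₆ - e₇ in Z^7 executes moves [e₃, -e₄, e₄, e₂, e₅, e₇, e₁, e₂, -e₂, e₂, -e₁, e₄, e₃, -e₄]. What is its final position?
(-7, -8, 7, -6, 2, -6, 0)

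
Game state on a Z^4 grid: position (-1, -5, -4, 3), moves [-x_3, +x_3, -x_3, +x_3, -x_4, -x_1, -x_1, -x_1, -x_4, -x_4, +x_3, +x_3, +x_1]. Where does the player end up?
(-3, -5, -2, 0)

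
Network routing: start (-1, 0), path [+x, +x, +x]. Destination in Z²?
(2, 0)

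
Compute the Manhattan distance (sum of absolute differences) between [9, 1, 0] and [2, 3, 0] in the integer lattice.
9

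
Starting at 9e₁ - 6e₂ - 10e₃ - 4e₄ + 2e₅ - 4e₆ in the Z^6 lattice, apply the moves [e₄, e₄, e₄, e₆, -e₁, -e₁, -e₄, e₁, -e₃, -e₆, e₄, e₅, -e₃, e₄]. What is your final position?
(8, -6, -12, 0, 3, -4)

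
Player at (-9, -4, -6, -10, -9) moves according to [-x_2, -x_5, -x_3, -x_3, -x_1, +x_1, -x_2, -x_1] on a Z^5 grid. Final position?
(-10, -6, -8, -10, -10)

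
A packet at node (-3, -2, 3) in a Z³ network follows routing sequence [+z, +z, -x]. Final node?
(-4, -2, 5)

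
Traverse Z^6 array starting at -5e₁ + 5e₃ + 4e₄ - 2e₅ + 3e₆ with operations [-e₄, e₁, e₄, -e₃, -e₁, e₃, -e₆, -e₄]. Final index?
(-5, 0, 5, 3, -2, 2)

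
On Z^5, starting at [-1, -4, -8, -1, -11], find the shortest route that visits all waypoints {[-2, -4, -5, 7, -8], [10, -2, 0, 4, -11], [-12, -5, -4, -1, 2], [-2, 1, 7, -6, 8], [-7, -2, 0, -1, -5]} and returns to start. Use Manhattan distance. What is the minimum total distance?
168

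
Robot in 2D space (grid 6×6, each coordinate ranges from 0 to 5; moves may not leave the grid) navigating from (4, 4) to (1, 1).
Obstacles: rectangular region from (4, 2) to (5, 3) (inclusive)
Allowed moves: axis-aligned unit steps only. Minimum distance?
6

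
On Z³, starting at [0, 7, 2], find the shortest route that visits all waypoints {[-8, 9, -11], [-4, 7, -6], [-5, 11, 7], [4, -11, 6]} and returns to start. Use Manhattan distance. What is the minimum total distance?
104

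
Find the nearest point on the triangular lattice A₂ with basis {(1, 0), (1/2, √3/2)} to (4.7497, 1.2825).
(4.5, 0.866)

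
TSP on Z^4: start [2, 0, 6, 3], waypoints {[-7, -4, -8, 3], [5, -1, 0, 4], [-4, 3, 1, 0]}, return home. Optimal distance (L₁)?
74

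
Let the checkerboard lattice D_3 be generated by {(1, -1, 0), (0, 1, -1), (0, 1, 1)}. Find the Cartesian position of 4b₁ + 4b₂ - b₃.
(4, -1, -5)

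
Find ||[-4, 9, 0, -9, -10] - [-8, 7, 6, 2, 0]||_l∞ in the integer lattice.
11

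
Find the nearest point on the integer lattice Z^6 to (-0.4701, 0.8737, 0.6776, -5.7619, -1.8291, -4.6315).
(0, 1, 1, -6, -2, -5)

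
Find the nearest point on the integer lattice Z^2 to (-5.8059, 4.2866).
(-6, 4)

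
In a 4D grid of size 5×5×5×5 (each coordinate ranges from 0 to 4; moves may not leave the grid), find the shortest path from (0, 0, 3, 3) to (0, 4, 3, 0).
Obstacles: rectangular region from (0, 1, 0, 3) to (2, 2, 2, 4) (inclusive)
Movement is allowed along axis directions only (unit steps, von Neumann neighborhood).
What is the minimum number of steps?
7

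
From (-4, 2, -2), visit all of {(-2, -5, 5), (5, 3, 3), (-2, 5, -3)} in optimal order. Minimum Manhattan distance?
38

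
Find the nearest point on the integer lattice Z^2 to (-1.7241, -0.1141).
(-2, 0)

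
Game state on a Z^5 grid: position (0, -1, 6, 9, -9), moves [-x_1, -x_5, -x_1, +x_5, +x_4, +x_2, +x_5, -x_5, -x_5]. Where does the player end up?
(-2, 0, 6, 10, -10)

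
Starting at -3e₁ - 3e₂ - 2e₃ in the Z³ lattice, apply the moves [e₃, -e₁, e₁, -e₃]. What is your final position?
(-3, -3, -2)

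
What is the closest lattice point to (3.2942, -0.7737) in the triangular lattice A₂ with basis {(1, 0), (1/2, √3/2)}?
(3.5, -0.866)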